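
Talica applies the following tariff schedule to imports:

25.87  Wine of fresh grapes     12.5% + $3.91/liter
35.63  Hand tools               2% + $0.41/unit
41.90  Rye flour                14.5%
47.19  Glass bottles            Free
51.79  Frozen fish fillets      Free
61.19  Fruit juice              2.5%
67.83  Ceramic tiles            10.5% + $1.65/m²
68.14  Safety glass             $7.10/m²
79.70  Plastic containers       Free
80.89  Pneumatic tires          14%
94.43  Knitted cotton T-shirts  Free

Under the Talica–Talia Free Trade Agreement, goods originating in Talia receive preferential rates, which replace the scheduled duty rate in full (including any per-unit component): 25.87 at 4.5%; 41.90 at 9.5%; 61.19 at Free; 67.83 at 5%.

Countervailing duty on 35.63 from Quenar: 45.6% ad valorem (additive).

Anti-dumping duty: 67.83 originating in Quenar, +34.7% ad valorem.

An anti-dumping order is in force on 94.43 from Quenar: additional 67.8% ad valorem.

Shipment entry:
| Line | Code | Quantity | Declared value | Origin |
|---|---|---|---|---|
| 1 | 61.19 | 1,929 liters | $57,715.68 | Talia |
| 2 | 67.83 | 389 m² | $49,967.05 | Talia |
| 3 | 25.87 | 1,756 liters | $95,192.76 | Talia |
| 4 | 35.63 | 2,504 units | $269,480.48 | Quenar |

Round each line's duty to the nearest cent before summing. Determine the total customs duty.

Line 1 (61.19, Talia, 1,929 liters, $57,715.68):
Base rate for 61.19 is 2.5%.
Origin Talia qualifies under the Talica–Talia agreement and 61.19 is covered: preferential rate Free applies instead.
Duty = $57,715.68 × 0% = $0.00.
Line 2 (67.83, Talia, 389 m², $49,967.05):
Base rate for 67.83 is 10.5% + $1.65/m².
Origin Talia qualifies under the Talica–Talia agreement and 67.83 is covered: preferential rate 5% applies instead.
The additional-duty order on 67.83 targets Quenar, not Talia; it does not apply.
Duty = $49,967.05 × 5% = $2,498.35.
Line 3 (25.87, Talia, 1,756 liters, $95,192.76):
Base rate for 25.87 is 12.5% + $3.91/liter.
Origin Talia qualifies under the Talica–Talia agreement and 25.87 is covered: preferential rate 4.5% applies instead.
Duty = $95,192.76 × 4.5% = $4,283.67.
Line 4 (35.63, Quenar, 2,504 units, $269,480.48):
Base rate for 35.63 is 2% + $0.41/unit.
Additional duty on 35.63 from Quenar: +45.6%. Applied ad valorem rate: 2% + 45.6% = 47.6%.
Duty = $269,480.48 × 47.6% + 2,504 × $0.41 = $129,299.35.
Total = $0.00 + $2,498.35 + $4,283.67 + $129,299.35 = $136,081.37.

$136,081.37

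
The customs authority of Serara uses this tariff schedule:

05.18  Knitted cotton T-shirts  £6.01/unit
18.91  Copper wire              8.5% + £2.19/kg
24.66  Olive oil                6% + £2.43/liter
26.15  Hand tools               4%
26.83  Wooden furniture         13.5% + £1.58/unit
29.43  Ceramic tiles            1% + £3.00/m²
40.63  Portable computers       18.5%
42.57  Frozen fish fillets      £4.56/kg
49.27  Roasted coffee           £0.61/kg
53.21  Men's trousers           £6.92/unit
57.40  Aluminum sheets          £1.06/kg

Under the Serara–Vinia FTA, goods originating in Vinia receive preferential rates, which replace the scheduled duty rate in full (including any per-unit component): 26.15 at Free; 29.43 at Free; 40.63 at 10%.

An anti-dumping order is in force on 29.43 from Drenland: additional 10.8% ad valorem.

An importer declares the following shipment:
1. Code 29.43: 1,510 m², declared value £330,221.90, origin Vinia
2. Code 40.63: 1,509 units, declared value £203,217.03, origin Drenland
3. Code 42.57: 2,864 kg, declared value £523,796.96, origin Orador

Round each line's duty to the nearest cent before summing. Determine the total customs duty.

£50,654.99

Line 1 (29.43, Vinia, 1,510 m², £330,221.90):
Base rate for 29.43 is 1% + £3.00/m².
Origin Vinia qualifies under the Serara–Vinia agreement and 29.43 is covered: preferential rate Free applies instead.
The additional-duty order on 29.43 targets Drenland, not Vinia; it does not apply.
Duty = £330,221.90 × 0% = £0.00.
Line 2 (40.63, Drenland, 1,509 units, £203,217.03):
Base rate for 40.63 is 18.5%.
40.63 has an FTA preferential rate, but origin Drenland is not Vinia; base rate stands.
Duty = £203,217.03 × 18.5% = £37,595.15.
Line 3 (42.57, Orador, 2,864 kg, £523,796.96):
Base rate for 42.57 is £4.56/kg.
Duty = 2,864 × £4.56 = £13,059.84.
Total = £0.00 + £37,595.15 + £13,059.84 = £50,654.99.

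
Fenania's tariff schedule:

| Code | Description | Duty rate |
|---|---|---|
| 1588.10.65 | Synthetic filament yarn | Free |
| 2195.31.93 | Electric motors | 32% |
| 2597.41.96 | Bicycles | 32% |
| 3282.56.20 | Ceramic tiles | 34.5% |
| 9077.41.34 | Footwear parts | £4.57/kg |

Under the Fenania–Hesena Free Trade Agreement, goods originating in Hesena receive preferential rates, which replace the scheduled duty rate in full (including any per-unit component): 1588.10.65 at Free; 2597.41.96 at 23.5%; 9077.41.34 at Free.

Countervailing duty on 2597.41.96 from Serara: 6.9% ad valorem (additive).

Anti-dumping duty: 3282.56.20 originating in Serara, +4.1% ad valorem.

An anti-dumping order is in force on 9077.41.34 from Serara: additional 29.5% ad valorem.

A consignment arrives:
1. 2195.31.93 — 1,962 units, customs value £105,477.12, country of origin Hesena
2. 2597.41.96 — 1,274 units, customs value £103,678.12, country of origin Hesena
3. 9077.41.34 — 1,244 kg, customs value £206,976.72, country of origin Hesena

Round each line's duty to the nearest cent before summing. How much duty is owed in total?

Line 1 (2195.31.93, Hesena, 1,962 units, £105,477.12):
Base rate for 2195.31.93 is 32%.
Origin Hesena is the FTA partner but 2195.31.93 is not on the preference list; base rate stands.
Duty = £105,477.12 × 32% = £33,752.68.
Line 2 (2597.41.96, Hesena, 1,274 units, £103,678.12):
Base rate for 2597.41.96 is 32%.
Origin Hesena qualifies under the Fenania–Hesena agreement and 2597.41.96 is covered: preferential rate 23.5% applies instead.
The additional-duty order on 2597.41.96 targets Serara, not Hesena; it does not apply.
Duty = £103,678.12 × 23.5% = £24,364.36.
Line 3 (9077.41.34, Hesena, 1,244 kg, £206,976.72):
Base rate for 9077.41.34 is £4.57/kg.
Origin Hesena qualifies under the Fenania–Hesena agreement and 9077.41.34 is covered: preferential rate Free applies instead.
The additional-duty order on 9077.41.34 targets Serara, not Hesena; it does not apply.
Duty = £206,976.72 × 0% = £0.00.
Total = £33,752.68 + £24,364.36 + £0.00 = £58,117.04.

£58,117.04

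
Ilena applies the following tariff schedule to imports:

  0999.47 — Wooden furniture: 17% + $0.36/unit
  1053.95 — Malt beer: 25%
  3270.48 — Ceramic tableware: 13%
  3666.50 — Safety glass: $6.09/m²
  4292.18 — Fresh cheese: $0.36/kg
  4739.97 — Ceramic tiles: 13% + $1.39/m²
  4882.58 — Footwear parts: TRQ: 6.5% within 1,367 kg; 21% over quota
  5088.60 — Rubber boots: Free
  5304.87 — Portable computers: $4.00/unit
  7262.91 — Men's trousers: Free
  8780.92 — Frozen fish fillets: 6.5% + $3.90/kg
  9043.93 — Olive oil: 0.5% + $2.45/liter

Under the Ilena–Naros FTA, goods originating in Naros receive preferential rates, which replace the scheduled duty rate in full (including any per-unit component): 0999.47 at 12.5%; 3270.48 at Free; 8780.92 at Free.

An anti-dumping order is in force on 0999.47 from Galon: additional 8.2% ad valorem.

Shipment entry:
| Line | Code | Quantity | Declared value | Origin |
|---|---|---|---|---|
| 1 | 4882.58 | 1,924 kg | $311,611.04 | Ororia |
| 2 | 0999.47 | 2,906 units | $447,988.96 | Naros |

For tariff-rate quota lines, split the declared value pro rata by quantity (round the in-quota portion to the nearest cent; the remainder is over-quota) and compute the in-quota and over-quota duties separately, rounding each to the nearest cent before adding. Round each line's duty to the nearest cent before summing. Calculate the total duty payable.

$89,334.04

Line 1 (4882.58, Ororia, 1,924 kg, $311,611.04):
Code 4882.58 is under a tariff-rate quota (threshold 1,367 kg). In-quota: 1,367 kg at 6.5%; over-quota: 557 kg at 21%.
Pro-rata value split: in-quota = $311,611.04 × 1,367/1,924 = $221,399.32; over-quota = $311,611.04 − $221,399.32 = $90,211.72.
In-quota duty = $221,399.32 × 6.5% = $14,390.96. Over-quota duty = $90,211.72 × 21% = $18,944.46.
Line duty = $14,390.96 + $18,944.46 = $33,335.42.
Line 2 (0999.47, Naros, 2,906 units, $447,988.96):
Base rate for 0999.47 is 17% + $0.36/unit.
Origin Naros qualifies under the Ilena–Naros agreement and 0999.47 is covered: preferential rate 12.5% applies instead.
The additional-duty order on 0999.47 targets Galon, not Naros; it does not apply.
Duty = $447,988.96 × 12.5% = $55,998.62.
Total = $33,335.42 + $55,998.62 = $89,334.04.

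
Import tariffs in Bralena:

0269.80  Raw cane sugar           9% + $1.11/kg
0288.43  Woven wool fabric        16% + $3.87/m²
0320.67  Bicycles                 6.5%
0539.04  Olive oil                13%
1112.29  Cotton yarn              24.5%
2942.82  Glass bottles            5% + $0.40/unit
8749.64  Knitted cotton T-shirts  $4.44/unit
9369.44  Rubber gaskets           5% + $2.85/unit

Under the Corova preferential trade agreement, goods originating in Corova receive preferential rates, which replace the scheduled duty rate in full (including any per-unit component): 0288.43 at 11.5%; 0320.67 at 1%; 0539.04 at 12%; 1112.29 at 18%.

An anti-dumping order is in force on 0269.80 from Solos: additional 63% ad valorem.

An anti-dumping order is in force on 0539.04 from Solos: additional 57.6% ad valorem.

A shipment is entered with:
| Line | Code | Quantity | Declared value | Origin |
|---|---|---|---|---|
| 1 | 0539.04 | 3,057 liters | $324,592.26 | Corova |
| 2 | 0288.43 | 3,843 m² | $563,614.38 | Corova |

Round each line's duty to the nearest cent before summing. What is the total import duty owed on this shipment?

$103,766.72

Line 1 (0539.04, Corova, 3,057 liters, $324,592.26):
Base rate for 0539.04 is 13%.
Origin Corova qualifies under the Bralena–Corova agreement and 0539.04 is covered: preferential rate 12% applies instead.
The additional-duty order on 0539.04 targets Solos, not Corova; it does not apply.
Duty = $324,592.26 × 12% = $38,951.07.
Line 2 (0288.43, Corova, 3,843 m², $563,614.38):
Base rate for 0288.43 is 16% + $3.87/m².
Origin Corova qualifies under the Bralena–Corova agreement and 0288.43 is covered: preferential rate 11.5% applies instead.
Duty = $563,614.38 × 11.5% = $64,815.65.
Total = $38,951.07 + $64,815.65 = $103,766.72.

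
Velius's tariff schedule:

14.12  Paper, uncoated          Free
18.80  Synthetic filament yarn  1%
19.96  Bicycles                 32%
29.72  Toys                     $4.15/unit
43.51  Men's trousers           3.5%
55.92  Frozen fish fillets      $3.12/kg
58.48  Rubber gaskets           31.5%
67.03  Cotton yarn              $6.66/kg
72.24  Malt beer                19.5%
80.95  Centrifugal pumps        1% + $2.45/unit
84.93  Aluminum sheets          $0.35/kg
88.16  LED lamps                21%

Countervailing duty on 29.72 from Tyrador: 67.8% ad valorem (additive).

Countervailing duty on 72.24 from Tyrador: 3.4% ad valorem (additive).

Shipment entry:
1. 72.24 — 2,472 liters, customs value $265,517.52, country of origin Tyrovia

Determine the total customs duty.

Line 1 (72.24, Tyrovia, 2,472 liters, $265,517.52):
Base rate for 72.24 is 19.5%.
The additional-duty order on 72.24 targets Tyrador, not Tyrovia; it does not apply.
Duty = $265,517.52 × 19.5% = $51,775.92.

$51,775.92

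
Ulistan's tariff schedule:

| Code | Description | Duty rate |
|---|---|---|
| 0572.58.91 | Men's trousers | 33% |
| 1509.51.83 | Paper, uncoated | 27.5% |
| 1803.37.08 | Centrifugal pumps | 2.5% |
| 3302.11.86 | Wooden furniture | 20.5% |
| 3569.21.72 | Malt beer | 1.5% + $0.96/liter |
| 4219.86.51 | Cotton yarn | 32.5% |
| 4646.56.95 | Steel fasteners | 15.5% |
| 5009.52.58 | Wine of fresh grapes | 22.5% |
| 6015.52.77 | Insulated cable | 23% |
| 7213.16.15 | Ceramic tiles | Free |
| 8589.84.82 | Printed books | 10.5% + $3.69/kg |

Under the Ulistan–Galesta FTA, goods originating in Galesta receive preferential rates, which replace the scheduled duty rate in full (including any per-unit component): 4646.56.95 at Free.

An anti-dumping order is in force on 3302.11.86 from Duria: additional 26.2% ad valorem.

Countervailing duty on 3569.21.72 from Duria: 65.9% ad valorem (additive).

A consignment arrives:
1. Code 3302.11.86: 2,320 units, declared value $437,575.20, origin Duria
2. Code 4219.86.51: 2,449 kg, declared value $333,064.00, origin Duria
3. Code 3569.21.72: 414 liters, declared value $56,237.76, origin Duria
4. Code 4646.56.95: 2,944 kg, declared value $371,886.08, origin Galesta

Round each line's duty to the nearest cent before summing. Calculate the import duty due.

$350,895.11

Line 1 (3302.11.86, Duria, 2,320 units, $437,575.20):
Base rate for 3302.11.86 is 20.5%.
Additional duty on 3302.11.86 from Duria: +26.2%. Applied ad valorem rate: 20.5% + 26.2% = 46.7%.
Duty = $437,575.20 × 46.7% = $204,347.62.
Line 2 (4219.86.51, Duria, 2,449 kg, $333,064.00):
Base rate for 4219.86.51 is 32.5%.
Duty = $333,064.00 × 32.5% = $108,245.80.
Line 3 (3569.21.72, Duria, 414 liters, $56,237.76):
Base rate for 3569.21.72 is 1.5% + $0.96/liter.
Additional duty on 3569.21.72 from Duria: +65.9%. Applied ad valorem rate: 1.5% + 65.9% = 67.4%.
Duty = $56,237.76 × 67.4% + 414 × $0.96 = $38,301.69.
Line 4 (4646.56.95, Galesta, 2,944 kg, $371,886.08):
Base rate for 4646.56.95 is 15.5%.
Origin Galesta qualifies under the Ulistan–Galesta agreement and 4646.56.95 is covered: preferential rate Free applies instead.
Duty = $371,886.08 × 0% = $0.00.
Total = $204,347.62 + $108,245.80 + $38,301.69 + $0.00 = $350,895.11.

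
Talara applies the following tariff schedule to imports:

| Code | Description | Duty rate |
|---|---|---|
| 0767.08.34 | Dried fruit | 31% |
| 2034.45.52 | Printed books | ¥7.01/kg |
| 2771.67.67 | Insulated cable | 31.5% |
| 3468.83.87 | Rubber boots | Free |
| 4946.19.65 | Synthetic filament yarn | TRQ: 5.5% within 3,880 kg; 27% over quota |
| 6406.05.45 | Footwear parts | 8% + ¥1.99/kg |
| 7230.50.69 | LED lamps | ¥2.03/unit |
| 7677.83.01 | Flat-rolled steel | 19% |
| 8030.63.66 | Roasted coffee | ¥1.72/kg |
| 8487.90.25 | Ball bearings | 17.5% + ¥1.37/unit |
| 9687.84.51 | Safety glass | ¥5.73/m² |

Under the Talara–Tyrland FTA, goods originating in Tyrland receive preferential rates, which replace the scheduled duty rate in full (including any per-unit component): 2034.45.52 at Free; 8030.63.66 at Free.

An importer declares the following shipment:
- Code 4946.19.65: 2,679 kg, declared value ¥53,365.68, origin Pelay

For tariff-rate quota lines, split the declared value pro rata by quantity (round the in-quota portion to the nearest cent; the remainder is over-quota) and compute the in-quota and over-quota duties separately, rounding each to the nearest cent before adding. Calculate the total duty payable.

Line 1 (4946.19.65, Pelay, 2,679 kg, ¥53,365.68):
Code 4946.19.65 is under a tariff-rate quota (threshold 3,880 kg). Quantity 2,679 kg is within the quota, so the in-quota rate 5.5% applies to the full value.
Duty = ¥53,365.68 × 5.5% = ¥2,935.11.

¥2,935.11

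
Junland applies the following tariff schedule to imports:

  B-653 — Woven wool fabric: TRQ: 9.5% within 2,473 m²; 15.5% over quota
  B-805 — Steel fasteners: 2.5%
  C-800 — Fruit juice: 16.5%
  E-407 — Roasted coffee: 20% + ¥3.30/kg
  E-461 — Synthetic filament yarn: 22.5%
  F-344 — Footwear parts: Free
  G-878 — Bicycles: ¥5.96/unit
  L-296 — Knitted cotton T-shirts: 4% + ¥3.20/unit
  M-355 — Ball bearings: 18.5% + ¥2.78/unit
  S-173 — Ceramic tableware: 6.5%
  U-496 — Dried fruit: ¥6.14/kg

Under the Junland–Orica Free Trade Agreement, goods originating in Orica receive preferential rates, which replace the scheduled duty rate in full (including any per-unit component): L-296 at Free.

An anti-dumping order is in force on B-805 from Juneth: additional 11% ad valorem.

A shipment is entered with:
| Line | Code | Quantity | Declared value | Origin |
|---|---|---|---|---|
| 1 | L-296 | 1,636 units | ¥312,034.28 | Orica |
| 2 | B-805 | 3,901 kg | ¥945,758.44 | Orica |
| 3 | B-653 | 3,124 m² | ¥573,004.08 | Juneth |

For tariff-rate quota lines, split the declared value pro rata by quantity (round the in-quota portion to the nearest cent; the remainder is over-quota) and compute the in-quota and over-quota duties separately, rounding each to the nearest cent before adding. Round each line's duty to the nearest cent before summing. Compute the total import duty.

¥85,243.74

Line 1 (L-296, Orica, 1,636 units, ¥312,034.28):
Base rate for L-296 is 4% + ¥3.20/unit.
Origin Orica qualifies under the Junland–Orica agreement and L-296 is covered: preferential rate Free applies instead.
Duty = ¥312,034.28 × 0% = ¥0.00.
Line 2 (B-805, Orica, 3,901 kg, ¥945,758.44):
Base rate for B-805 is 2.5%.
Origin Orica is the FTA partner but B-805 is not on the preference list; base rate stands.
The additional-duty order on B-805 targets Juneth, not Orica; it does not apply.
Duty = ¥945,758.44 × 2.5% = ¥23,643.96.
Line 3 (B-653, Juneth, 3,124 m², ¥573,004.08):
Code B-653 is under a tariff-rate quota (threshold 2,473 m²). In-quota: 2,473 m² at 9.5%; over-quota: 651 m² at 15.5%.
Pro-rata value split: in-quota = ¥573,004.08 × 2,473/3,124 = ¥453,597.66; over-quota = ¥573,004.08 − ¥453,597.66 = ¥119,406.42.
In-quota duty = ¥453,597.66 × 9.5% = ¥43,091.78. Over-quota duty = ¥119,406.42 × 15.5% = ¥18,508.00.
Line duty = ¥43,091.78 + ¥18,508.00 = ¥61,599.78.
Total = ¥0.00 + ¥23,643.96 + ¥61,599.78 = ¥85,243.74.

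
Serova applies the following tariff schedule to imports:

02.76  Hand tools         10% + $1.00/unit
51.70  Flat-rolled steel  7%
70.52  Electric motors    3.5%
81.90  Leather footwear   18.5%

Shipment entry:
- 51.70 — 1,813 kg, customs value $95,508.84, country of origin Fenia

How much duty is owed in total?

$6,685.62

Line 1 (51.70, Fenia, 1,813 kg, $95,508.84):
Base rate for 51.70 is 7%.
Duty = $95,508.84 × 7% = $6,685.62.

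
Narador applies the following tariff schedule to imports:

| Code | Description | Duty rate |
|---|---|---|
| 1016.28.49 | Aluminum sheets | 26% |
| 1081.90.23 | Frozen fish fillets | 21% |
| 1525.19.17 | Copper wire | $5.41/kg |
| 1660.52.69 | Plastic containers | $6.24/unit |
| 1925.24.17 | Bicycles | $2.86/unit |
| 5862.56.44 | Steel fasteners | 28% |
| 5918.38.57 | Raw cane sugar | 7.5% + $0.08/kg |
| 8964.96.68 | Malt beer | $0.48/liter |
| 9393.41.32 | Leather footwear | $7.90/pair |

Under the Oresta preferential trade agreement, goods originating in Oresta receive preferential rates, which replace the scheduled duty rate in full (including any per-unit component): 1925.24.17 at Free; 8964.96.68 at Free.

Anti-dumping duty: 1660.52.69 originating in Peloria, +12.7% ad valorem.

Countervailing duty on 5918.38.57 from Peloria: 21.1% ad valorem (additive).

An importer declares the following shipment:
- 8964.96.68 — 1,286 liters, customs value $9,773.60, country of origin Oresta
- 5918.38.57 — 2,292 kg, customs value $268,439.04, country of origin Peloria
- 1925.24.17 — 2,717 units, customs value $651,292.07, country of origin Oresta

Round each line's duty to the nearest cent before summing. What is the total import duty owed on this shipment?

$76,956.93

Line 1 (8964.96.68, Oresta, 1,286 liters, $9,773.60):
Base rate for 8964.96.68 is $0.48/liter.
Origin Oresta qualifies under the Narador–Oresta agreement and 8964.96.68 is covered: preferential rate Free applies instead.
Duty = $9,773.60 × 0% = $0.00.
Line 2 (5918.38.57, Peloria, 2,292 kg, $268,439.04):
Base rate for 5918.38.57 is 7.5% + $0.08/kg.
Additional duty on 5918.38.57 from Peloria: +21.1%. Applied ad valorem rate: 7.5% + 21.1% = 28.6%.
Duty = $268,439.04 × 28.6% + 2,292 × $0.08 = $76,956.93.
Line 3 (1925.24.17, Oresta, 2,717 units, $651,292.07):
Base rate for 1925.24.17 is $2.86/unit.
Origin Oresta qualifies under the Narador–Oresta agreement and 1925.24.17 is covered: preferential rate Free applies instead.
Duty = $651,292.07 × 0% = $0.00.
Total = $0.00 + $76,956.93 + $0.00 = $76,956.93.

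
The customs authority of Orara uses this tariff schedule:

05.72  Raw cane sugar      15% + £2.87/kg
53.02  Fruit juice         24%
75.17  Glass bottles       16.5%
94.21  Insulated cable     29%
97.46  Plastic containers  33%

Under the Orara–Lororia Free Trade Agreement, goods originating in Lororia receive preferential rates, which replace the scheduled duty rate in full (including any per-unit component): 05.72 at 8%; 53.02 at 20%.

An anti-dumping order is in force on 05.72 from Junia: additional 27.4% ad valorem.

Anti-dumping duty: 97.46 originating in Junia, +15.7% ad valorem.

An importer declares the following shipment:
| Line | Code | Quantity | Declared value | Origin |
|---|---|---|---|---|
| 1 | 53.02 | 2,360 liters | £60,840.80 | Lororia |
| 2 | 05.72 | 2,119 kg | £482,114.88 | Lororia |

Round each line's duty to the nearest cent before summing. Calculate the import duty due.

£50,737.35

Line 1 (53.02, Lororia, 2,360 liters, £60,840.80):
Base rate for 53.02 is 24%.
Origin Lororia qualifies under the Orara–Lororia agreement and 53.02 is covered: preferential rate 20% applies instead.
Duty = £60,840.80 × 20% = £12,168.16.
Line 2 (05.72, Lororia, 2,119 kg, £482,114.88):
Base rate for 05.72 is 15% + £2.87/kg.
Origin Lororia qualifies under the Orara–Lororia agreement and 05.72 is covered: preferential rate 8% applies instead.
The additional-duty order on 05.72 targets Junia, not Lororia; it does not apply.
Duty = £482,114.88 × 8% = £38,569.19.
Total = £12,168.16 + £38,569.19 = £50,737.35.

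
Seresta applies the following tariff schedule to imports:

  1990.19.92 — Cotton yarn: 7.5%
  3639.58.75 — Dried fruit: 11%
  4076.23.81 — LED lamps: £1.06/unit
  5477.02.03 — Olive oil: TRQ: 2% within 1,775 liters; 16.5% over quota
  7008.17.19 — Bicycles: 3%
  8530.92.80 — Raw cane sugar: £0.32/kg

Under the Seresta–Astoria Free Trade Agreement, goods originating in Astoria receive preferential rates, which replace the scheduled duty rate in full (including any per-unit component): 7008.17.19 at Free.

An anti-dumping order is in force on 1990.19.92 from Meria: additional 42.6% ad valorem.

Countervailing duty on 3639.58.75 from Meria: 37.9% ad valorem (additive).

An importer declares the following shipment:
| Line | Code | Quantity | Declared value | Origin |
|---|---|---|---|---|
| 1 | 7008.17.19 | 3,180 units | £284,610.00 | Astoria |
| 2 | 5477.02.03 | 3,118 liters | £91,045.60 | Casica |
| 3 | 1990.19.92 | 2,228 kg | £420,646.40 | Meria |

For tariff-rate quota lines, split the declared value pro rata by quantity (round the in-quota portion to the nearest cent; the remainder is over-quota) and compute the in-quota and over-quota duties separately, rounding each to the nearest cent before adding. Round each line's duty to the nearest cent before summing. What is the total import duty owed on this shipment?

Line 1 (7008.17.19, Astoria, 3,180 units, £284,610.00):
Base rate for 7008.17.19 is 3%.
Origin Astoria qualifies under the Seresta–Astoria agreement and 7008.17.19 is covered: preferential rate Free applies instead.
Duty = £284,610.00 × 0% = £0.00.
Line 2 (5477.02.03, Casica, 3,118 liters, £91,045.60):
Code 5477.02.03 is under a tariff-rate quota (threshold 1,775 liters). In-quota: 1,775 liters at 2%; over-quota: 1,343 liters at 16.5%.
Pro-rata value split: in-quota = £91,045.60 × 1,775/3,118 = £51,830.00; over-quota = £91,045.60 − £51,830.00 = £39,215.60.
In-quota duty = £51,830.00 × 2% = £1,036.60. Over-quota duty = £39,215.60 × 16.5% = £6,470.57.
Line duty = £1,036.60 + £6,470.57 = £7,507.17.
Line 3 (1990.19.92, Meria, 2,228 kg, £420,646.40):
Base rate for 1990.19.92 is 7.5%.
Additional duty on 1990.19.92 from Meria: +42.6%. Applied ad valorem rate: 7.5% + 42.6% = 50.1%.
Duty = £420,646.40 × 50.1% = £210,743.85.
Total = £0.00 + £7,507.17 + £210,743.85 = £218,251.02.

£218,251.02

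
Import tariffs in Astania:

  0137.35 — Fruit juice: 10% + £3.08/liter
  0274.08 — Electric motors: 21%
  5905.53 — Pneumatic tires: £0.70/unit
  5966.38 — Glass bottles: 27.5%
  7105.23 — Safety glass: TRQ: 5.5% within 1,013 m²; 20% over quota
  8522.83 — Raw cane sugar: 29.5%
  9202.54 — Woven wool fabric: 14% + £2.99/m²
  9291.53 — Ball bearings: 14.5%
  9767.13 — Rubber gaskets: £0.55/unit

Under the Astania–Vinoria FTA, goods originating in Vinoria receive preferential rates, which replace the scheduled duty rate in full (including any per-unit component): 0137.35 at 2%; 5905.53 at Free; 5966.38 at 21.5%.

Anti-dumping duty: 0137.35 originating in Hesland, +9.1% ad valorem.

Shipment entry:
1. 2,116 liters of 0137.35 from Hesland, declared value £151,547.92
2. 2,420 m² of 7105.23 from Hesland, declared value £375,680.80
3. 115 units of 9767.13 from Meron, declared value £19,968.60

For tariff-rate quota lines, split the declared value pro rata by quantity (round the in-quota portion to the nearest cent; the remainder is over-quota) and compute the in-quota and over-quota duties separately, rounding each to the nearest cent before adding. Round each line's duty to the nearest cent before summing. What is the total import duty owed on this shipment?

£87,859.92

Line 1 (0137.35, Hesland, 2,116 liters, £151,547.92):
Base rate for 0137.35 is 10% + £3.08/liter.
0137.35 has an FTA preferential rate, but origin Hesland is not Vinoria; base rate stands.
Additional duty on 0137.35 from Hesland: +9.1%. Applied ad valorem rate: 10% + 9.1% = 19.1%.
Duty = £151,547.92 × 19.1% + 2,116 × £3.08 = £35,462.93.
Line 2 (7105.23, Hesland, 2,420 m², £375,680.80):
Code 7105.23 is under a tariff-rate quota (threshold 1,013 m²). In-quota: 1,013 m² at 5.5%; over-quota: 1,407 m² at 20%.
Pro-rata value split: in-quota = £375,680.80 × 1,013/2,420 = £157,258.12; over-quota = £375,680.80 − £157,258.12 = £218,422.68.
In-quota duty = £157,258.12 × 5.5% = £8,649.20. Over-quota duty = £218,422.68 × 20% = £43,684.54.
Line duty = £8,649.20 + £43,684.54 = £52,333.74.
Line 3 (9767.13, Meron, 115 units, £19,968.60):
Base rate for 9767.13 is £0.55/unit.
Duty = 115 × £0.55 = £63.25.
Total = £35,462.93 + £52,333.74 + £63.25 = £87,859.92.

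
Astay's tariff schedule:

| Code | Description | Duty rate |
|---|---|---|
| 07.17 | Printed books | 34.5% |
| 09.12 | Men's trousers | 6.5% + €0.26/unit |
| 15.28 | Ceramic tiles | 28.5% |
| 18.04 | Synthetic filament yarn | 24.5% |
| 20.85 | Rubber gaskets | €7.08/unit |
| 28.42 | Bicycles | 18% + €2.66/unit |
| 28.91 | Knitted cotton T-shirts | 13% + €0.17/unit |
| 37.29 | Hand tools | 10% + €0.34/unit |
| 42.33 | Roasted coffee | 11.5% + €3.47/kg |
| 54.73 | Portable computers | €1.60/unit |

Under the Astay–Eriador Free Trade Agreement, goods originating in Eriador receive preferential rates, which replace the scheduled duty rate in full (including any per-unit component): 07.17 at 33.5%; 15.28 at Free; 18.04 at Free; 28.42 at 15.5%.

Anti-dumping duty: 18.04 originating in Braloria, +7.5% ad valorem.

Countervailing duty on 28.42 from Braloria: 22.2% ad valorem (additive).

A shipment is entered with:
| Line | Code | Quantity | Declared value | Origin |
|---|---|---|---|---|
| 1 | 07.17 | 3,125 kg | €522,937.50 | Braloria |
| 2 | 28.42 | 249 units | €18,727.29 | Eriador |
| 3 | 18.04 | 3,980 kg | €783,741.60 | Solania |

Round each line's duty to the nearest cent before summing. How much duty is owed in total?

€375,332.86

Line 1 (07.17, Braloria, 3,125 kg, €522,937.50):
Base rate for 07.17 is 34.5%.
07.17 has an FTA preferential rate, but origin Braloria is not Eriador; base rate stands.
Duty = €522,937.50 × 34.5% = €180,413.44.
Line 2 (28.42, Eriador, 249 units, €18,727.29):
Base rate for 28.42 is 18% + €2.66/unit.
Origin Eriador qualifies under the Astay–Eriador agreement and 28.42 is covered: preferential rate 15.5% applies instead.
The additional-duty order on 28.42 targets Braloria, not Eriador; it does not apply.
Duty = €18,727.29 × 15.5% = €2,902.73.
Line 3 (18.04, Solania, 3,980 kg, €783,741.60):
Base rate for 18.04 is 24.5%.
18.04 has an FTA preferential rate, but origin Solania is not Eriador; base rate stands.
The additional-duty order on 18.04 targets Braloria, not Solania; it does not apply.
Duty = €783,741.60 × 24.5% = €192,016.69.
Total = €180,413.44 + €2,902.73 + €192,016.69 = €375,332.86.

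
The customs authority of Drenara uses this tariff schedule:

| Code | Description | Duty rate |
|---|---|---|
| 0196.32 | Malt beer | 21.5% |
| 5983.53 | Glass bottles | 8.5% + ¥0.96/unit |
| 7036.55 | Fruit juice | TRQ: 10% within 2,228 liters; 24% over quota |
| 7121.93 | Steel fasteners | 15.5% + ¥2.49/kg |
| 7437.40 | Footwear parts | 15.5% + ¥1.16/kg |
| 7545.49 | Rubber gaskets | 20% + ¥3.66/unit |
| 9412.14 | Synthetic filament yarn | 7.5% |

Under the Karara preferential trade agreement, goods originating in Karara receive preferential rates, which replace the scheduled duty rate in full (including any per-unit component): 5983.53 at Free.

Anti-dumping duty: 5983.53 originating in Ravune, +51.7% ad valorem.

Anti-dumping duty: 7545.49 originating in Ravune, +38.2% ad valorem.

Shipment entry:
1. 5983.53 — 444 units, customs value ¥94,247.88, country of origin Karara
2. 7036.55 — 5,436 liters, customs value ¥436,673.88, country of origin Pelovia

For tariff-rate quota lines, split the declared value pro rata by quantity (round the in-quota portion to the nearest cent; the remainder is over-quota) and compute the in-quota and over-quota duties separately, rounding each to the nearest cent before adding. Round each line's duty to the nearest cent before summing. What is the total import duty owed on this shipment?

Line 1 (5983.53, Karara, 444 units, ¥94,247.88):
Base rate for 5983.53 is 8.5% + ¥0.96/unit.
Origin Karara qualifies under the Drenara–Karara agreement and 5983.53 is covered: preferential rate Free applies instead.
The additional-duty order on 5983.53 targets Ravune, not Karara; it does not apply.
Duty = ¥94,247.88 × 0% = ¥0.00.
Line 2 (7036.55, Pelovia, 5,436 liters, ¥436,673.88):
Code 7036.55 is under a tariff-rate quota (threshold 2,228 liters). In-quota: 2,228 liters at 10%; over-quota: 3,208 liters at 24%.
Pro-rata value split: in-quota = ¥436,673.88 × 2,228/5,436 = ¥178,975.24; over-quota = ¥436,673.88 − ¥178,975.24 = ¥257,698.64.
In-quota duty = ¥178,975.24 × 10% = ¥17,897.52. Over-quota duty = ¥257,698.64 × 24% = ¥61,847.67.
Line duty = ¥17,897.52 + ¥61,847.67 = ¥79,745.19.
Total = ¥0.00 + ¥79,745.19 = ¥79,745.19.

¥79,745.19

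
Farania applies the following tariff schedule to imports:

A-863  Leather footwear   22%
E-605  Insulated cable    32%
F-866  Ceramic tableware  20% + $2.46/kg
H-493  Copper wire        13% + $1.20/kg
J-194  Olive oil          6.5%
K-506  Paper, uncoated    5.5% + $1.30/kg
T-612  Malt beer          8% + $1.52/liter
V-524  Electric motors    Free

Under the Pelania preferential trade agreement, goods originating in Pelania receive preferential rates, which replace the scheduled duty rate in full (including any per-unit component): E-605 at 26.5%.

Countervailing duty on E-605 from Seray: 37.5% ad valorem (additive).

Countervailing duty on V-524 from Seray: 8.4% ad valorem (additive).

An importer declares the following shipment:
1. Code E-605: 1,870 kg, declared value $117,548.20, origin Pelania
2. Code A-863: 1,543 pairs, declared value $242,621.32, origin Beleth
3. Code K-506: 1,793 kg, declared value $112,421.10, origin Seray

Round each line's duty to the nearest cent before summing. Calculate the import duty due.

Line 1 (E-605, Pelania, 1,870 kg, $117,548.20):
Base rate for E-605 is 32%.
Origin Pelania qualifies under the Farania–Pelania agreement and E-605 is covered: preferential rate 26.5% applies instead.
The additional-duty order on E-605 targets Seray, not Pelania; it does not apply.
Duty = $117,548.20 × 26.5% = $31,150.27.
Line 2 (A-863, Beleth, 1,543 pairs, $242,621.32):
Base rate for A-863 is 22%.
Duty = $242,621.32 × 22% = $53,376.69.
Line 3 (K-506, Seray, 1,793 kg, $112,421.10):
Base rate for K-506 is 5.5% + $1.30/kg.
Duty = $112,421.10 × 5.5% + 1,793 × $1.30 = $8,514.06.
Total = $31,150.27 + $53,376.69 + $8,514.06 = $93,041.02.

$93,041.02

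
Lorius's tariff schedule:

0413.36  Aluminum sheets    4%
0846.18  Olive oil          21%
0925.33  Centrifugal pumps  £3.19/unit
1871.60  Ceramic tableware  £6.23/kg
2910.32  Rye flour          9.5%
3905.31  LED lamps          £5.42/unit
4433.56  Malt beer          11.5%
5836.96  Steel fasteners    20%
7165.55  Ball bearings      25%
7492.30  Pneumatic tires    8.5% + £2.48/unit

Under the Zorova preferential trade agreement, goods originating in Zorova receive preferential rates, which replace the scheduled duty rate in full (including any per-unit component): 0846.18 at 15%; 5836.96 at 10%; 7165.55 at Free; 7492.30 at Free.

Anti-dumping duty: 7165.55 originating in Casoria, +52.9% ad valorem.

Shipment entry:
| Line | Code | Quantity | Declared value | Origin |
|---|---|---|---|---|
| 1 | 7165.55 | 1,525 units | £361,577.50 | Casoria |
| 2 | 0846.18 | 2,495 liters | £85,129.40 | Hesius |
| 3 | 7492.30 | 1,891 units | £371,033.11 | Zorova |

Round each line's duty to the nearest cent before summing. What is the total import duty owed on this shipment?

Line 1 (7165.55, Casoria, 1,525 units, £361,577.50):
Base rate for 7165.55 is 25%.
7165.55 has an FTA preferential rate, but origin Casoria is not Zorova; base rate stands.
Additional duty on 7165.55 from Casoria: +52.9%. Applied ad valorem rate: 25% + 52.9% = 77.9%.
Duty = £361,577.50 × 77.9% = £281,668.87.
Line 2 (0846.18, Hesius, 2,495 liters, £85,129.40):
Base rate for 0846.18 is 21%.
0846.18 has an FTA preferential rate, but origin Hesius is not Zorova; base rate stands.
Duty = £85,129.40 × 21% = £17,877.17.
Line 3 (7492.30, Zorova, 1,891 units, £371,033.11):
Base rate for 7492.30 is 8.5% + £2.48/unit.
Origin Zorova qualifies under the Lorius–Zorova agreement and 7492.30 is covered: preferential rate Free applies instead.
Duty = £371,033.11 × 0% = £0.00.
Total = £281,668.87 + £17,877.17 + £0.00 = £299,546.04.

£299,546.04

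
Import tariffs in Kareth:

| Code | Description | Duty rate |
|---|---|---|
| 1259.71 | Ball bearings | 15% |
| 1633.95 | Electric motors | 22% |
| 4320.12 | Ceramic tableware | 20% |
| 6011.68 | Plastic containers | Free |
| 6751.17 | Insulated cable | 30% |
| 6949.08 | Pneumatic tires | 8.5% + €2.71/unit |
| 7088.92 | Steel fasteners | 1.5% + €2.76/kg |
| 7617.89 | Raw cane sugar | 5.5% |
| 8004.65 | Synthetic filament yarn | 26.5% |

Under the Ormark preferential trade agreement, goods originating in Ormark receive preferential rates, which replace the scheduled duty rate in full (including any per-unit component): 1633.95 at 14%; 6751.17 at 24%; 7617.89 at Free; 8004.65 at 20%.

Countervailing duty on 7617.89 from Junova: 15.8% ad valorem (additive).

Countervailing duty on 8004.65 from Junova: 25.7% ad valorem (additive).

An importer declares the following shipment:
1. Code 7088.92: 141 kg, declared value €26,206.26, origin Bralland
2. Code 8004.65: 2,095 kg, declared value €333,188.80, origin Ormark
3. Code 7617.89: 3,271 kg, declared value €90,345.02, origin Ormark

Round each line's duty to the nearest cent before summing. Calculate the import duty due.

€67,420.01

Line 1 (7088.92, Bralland, 141 kg, €26,206.26):
Base rate for 7088.92 is 1.5% + €2.76/kg.
Duty = €26,206.26 × 1.5% + 141 × €2.76 = €782.25.
Line 2 (8004.65, Ormark, 2,095 kg, €333,188.80):
Base rate for 8004.65 is 26.5%.
Origin Ormark qualifies under the Kareth–Ormark agreement and 8004.65 is covered: preferential rate 20% applies instead.
The additional-duty order on 8004.65 targets Junova, not Ormark; it does not apply.
Duty = €333,188.80 × 20% = €66,637.76.
Line 3 (7617.89, Ormark, 3,271 kg, €90,345.02):
Base rate for 7617.89 is 5.5%.
Origin Ormark qualifies under the Kareth–Ormark agreement and 7617.89 is covered: preferential rate Free applies instead.
The additional-duty order on 7617.89 targets Junova, not Ormark; it does not apply.
Duty = €90,345.02 × 0% = €0.00.
Total = €782.25 + €66,637.76 + €0.00 = €67,420.01.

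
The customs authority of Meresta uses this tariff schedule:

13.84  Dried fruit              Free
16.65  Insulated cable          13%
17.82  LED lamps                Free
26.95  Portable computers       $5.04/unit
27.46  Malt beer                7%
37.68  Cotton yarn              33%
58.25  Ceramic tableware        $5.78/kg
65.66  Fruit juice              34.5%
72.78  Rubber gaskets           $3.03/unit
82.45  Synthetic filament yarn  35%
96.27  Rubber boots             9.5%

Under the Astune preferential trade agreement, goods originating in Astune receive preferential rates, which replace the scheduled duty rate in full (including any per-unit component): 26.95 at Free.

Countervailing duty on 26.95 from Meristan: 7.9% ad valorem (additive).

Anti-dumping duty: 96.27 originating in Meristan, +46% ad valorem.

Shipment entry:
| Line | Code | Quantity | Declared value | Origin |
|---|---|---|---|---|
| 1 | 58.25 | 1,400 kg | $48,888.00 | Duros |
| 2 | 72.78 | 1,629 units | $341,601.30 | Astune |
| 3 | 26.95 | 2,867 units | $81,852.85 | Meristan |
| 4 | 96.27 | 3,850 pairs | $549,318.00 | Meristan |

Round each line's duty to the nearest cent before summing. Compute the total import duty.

$338,815.42

Line 1 (58.25, Duros, 1,400 kg, $48,888.00):
Base rate for 58.25 is $5.78/kg.
Duty = 1,400 × $5.78 = $8,092.00.
Line 2 (72.78, Astune, 1,629 units, $341,601.30):
Base rate for 72.78 is $3.03/unit.
Origin Astune is the FTA partner but 72.78 is not on the preference list; base rate stands.
Duty = 1,629 × $3.03 = $4,935.87.
Line 3 (26.95, Meristan, 2,867 units, $81,852.85):
Base rate for 26.95 is $5.04/unit.
26.95 has an FTA preferential rate, but origin Meristan is not Astune; base rate stands.
Additional duty on 26.95 from Meristan: +7.9% ad valorem. Applied ad valorem rate = 7.9%.
Duty = $81,852.85 × 7.9% + 2,867 × $5.04 = $20,916.06.
Line 4 (96.27, Meristan, 3,850 pairs, $549,318.00):
Base rate for 96.27 is 9.5%.
Additional duty on 96.27 from Meristan: +46%. Applied ad valorem rate: 9.5% + 46% = 55.5%.
Duty = $549,318.00 × 55.5% = $304,871.49.
Total = $8,092.00 + $4,935.87 + $20,916.06 + $304,871.49 = $338,815.42.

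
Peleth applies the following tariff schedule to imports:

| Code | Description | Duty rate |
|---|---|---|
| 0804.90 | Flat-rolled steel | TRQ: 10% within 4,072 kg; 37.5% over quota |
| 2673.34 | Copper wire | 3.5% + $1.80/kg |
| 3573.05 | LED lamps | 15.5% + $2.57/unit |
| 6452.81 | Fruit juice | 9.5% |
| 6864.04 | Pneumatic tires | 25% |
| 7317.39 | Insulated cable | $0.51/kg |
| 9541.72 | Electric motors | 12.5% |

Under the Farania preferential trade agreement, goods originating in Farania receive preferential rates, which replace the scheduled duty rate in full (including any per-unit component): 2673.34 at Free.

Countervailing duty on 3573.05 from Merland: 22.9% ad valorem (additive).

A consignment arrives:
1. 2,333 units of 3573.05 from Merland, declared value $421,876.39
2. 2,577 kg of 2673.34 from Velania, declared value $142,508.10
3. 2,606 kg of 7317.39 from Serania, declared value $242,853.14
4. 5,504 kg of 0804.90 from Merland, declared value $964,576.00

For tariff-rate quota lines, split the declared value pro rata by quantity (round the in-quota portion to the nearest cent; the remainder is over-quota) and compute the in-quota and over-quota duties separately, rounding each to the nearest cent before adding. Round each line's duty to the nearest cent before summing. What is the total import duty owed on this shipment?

$344,422.83

Line 1 (3573.05, Merland, 2,333 units, $421,876.39):
Base rate for 3573.05 is 15.5% + $2.57/unit.
Additional duty on 3573.05 from Merland: +22.9%. Applied ad valorem rate: 15.5% + 22.9% = 38.4%.
Duty = $421,876.39 × 38.4% + 2,333 × $2.57 = $167,996.34.
Line 2 (2673.34, Velania, 2,577 kg, $142,508.10):
Base rate for 2673.34 is 3.5% + $1.80/kg.
2673.34 has an FTA preferential rate, but origin Velania is not Farania; base rate stands.
Duty = $142,508.10 × 3.5% + 2,577 × $1.80 = $9,626.38.
Line 3 (7317.39, Serania, 2,606 kg, $242,853.14):
Base rate for 7317.39 is $0.51/kg.
Duty = 2,606 × $0.51 = $1,329.06.
Line 4 (0804.90, Merland, 5,504 kg, $964,576.00):
Code 0804.90 is under a tariff-rate quota (threshold 4,072 kg). In-quota: 4,072 kg at 10%; over-quota: 1,432 kg at 37.5%.
Pro-rata value split: in-quota = $964,576.00 × 4,072/5,504 = $713,618.00; over-quota = $964,576.00 − $713,618.00 = $250,958.00.
In-quota duty = $713,618.00 × 10% = $71,361.80. Over-quota duty = $250,958.00 × 37.5% = $94,109.25.
Line duty = $71,361.80 + $94,109.25 = $165,471.05.
Total = $167,996.34 + $9,626.38 + $1,329.06 + $165,471.05 = $344,422.83.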